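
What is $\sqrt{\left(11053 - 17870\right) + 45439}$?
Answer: $\sqrt{38622} \approx 196.52$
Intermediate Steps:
$\sqrt{\left(11053 - 17870\right) + 45439} = \sqrt{-6817 + 45439} = \sqrt{38622}$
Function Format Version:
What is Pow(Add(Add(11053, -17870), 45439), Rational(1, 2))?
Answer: Pow(38622, Rational(1, 2)) ≈ 196.52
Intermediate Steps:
Pow(Add(Add(11053, -17870), 45439), Rational(1, 2)) = Pow(Add(-6817, 45439), Rational(1, 2)) = Pow(38622, Rational(1, 2))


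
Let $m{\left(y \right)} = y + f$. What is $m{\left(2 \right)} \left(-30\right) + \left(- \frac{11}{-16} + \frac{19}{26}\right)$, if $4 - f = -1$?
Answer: $- \frac{43385}{208} \approx -208.58$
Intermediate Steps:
$f = 5$ ($f = 4 - -1 = 4 + 1 = 5$)
$m{\left(y \right)} = 5 + y$ ($m{\left(y \right)} = y + 5 = 5 + y$)
$m{\left(2 \right)} \left(-30\right) + \left(- \frac{11}{-16} + \frac{19}{26}\right) = \left(5 + 2\right) \left(-30\right) + \left(- \frac{11}{-16} + \frac{19}{26}\right) = 7 \left(-30\right) + \left(\left(-11\right) \left(- \frac{1}{16}\right) + 19 \cdot \frac{1}{26}\right) = -210 + \left(\frac{11}{16} + \frac{19}{26}\right) = -210 + \frac{295}{208} = - \frac{43385}{208}$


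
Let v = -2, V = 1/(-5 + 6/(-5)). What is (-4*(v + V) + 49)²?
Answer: 3193369/961 ≈ 3323.0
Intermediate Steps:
V = -5/31 (V = 1/(-5 + 6*(-⅕)) = 1/(-5 - 6/5) = 1/(-31/5) = -5/31 ≈ -0.16129)
(-4*(v + V) + 49)² = (-4*(-2 - 5/31) + 49)² = (-4*(-67/31) + 49)² = (268/31 + 49)² = (1787/31)² = 3193369/961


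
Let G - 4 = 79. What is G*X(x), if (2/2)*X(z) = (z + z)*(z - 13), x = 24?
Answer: 43824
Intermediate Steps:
G = 83 (G = 4 + 79 = 83)
X(z) = 2*z*(-13 + z) (X(z) = (z + z)*(z - 13) = (2*z)*(-13 + z) = 2*z*(-13 + z))
G*X(x) = 83*(2*24*(-13 + 24)) = 83*(2*24*11) = 83*528 = 43824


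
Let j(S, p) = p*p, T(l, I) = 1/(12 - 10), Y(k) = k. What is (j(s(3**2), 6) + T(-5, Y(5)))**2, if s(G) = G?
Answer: 5329/4 ≈ 1332.3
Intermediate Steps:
T(l, I) = 1/2
j(S, p) = p**2
(j(s(3**2), 6) + T(-5, Y(5)))**2 = (6**2 + 1/2)**2 = (36 + 1/2)**2 = (73/2)**2 = 5329/4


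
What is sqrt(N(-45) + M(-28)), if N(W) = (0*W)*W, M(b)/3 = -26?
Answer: I*sqrt(78) ≈ 8.8318*I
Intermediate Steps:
M(b) = -78 (M(b) = 3*(-26) = -78)
N(W) = 0 (N(W) = 0*W = 0)
sqrt(N(-45) + M(-28)) = sqrt(0 - 78) = sqrt(-78) = I*sqrt(78)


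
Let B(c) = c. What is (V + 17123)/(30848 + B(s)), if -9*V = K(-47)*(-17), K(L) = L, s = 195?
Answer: 153308/279387 ≈ 0.54873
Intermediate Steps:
V = -799/9 (V = -(-47)*(-17)/9 = -1/9*799 = -799/9 ≈ -88.778)
(V + 17123)/(30848 + B(s)) = (-799/9 + 17123)/(30848 + 195) = (153308/9)/31043 = (153308/9)*(1/31043) = 153308/279387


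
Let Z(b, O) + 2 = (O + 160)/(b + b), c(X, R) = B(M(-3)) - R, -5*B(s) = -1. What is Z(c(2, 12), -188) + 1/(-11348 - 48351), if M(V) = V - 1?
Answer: -2865611/3522241 ≈ -0.81358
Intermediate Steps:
M(V) = -1 + V
B(s) = ⅕ (B(s) = -⅕*(-1) = ⅕)
c(X, R) = ⅕ - R
Z(b, O) = -2 + (160 + O)/(2*b) (Z(b, O) = -2 + (O + 160)/(b + b) = -2 + (160 + O)/((2*b)) = -2 + (160 + O)*(1/(2*b)) = -2 + (160 + O)/(2*b))
Z(c(2, 12), -188) + 1/(-11348 - 48351) = (160 - 188 - 4*(⅕ - 1*12))/(2*(⅕ - 1*12)) + 1/(-11348 - 48351) = (160 - 188 - 4*(⅕ - 12))/(2*(⅕ - 12)) + 1/(-59699) = (160 - 188 - 4*(-59/5))/(2*(-59/5)) - 1/59699 = (½)*(-5/59)*(160 - 188 + 236/5) - 1/59699 = (½)*(-5/59)*(96/5) - 1/59699 = -48/59 - 1/59699 = -2865611/3522241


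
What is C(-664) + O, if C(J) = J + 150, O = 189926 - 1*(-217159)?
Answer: 406571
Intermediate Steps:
O = 407085 (O = 189926 + 217159 = 407085)
C(J) = 150 + J
C(-664) + O = (150 - 664) + 407085 = -514 + 407085 = 406571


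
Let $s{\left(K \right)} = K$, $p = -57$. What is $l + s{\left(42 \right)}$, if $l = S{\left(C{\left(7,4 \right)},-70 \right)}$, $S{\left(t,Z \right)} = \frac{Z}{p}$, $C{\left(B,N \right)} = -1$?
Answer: $\frac{2464}{57} \approx 43.228$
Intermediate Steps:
$S{\left(t,Z \right)} = - \frac{Z}{57}$ ($S{\left(t,Z \right)} = \frac{Z}{-57} = Z \left(- \frac{1}{57}\right) = - \frac{Z}{57}$)
$l = \frac{70}{57}$ ($l = \left(- \frac{1}{57}\right) \left(-70\right) = \frac{70}{57} \approx 1.2281$)
$l + s{\left(42 \right)} = \frac{70}{57} + 42 = \frac{2464}{57}$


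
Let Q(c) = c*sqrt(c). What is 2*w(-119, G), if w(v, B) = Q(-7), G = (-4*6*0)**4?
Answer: -14*I*sqrt(7) ≈ -37.041*I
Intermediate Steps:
Q(c) = c**(3/2)
G = 0 (G = (-24*0)**4 = 0**4 = 0)
w(v, B) = -7*I*sqrt(7) (w(v, B) = (-7)**(3/2) = -7*I*sqrt(7))
2*w(-119, G) = 2*(-7*I*sqrt(7)) = -14*I*sqrt(7)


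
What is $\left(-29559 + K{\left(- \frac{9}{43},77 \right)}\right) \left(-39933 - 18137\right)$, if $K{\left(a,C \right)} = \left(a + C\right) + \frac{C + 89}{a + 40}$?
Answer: $\frac{125941498893570}{73573} \approx 1.7118 \cdot 10^{9}$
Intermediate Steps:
$K{\left(a,C \right)} = C + a + \frac{89 + C}{40 + a}$ ($K{\left(a,C \right)} = \left(C + a\right) + \frac{89 + C}{40 + a} = C + a + \frac{89 + C}{40 + a}$)
$\left(-29559 + K{\left(- \frac{9}{43},77 \right)}\right) \left(-39933 - 18137\right) = \left(-29559 + \frac{89 + \left(- \frac{9}{43}\right)^{2} + 40 \left(- \frac{9}{43}\right) + 41 \cdot 77 + 77 \left(- \frac{9}{43}\right)}{40 - \frac{9}{43}}\right) \left(-39933 - 18137\right) = \left(-29559 + \frac{89 + \left(\left(-9\right) \frac{1}{43}\right)^{2} + 40 \left(\left(-9\right) \frac{1}{43}\right) + 3157 + 77 \left(\left(-9\right) \frac{1}{43}\right)}{40 - \frac{9}{43}}\right) \left(-58070\right) = \left(-29559 + \frac{89 + \left(- \frac{9}{43}\right)^{2} + 40 \left(- \frac{9}{43}\right) + 3157 + 77 \left(- \frac{9}{43}\right)}{40 - \frac{9}{43}}\right) \left(-58070\right) = \left(-29559 + \frac{89 + \frac{81}{1849} - \frac{360}{43} + 3157 - \frac{693}{43}}{\frac{1711}{43}}\right) \left(-58070\right) = \left(-29559 + \frac{43}{1711} \cdot \frac{5956656}{1849}\right) \left(-58070\right) = \left(-29559 + \frac{5956656}{73573}\right) \left(-58070\right) = \left(- \frac{2168787651}{73573}\right) \left(-58070\right) = \frac{125941498893570}{73573}$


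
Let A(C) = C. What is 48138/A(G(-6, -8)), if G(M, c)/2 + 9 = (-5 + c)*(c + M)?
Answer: 24069/173 ≈ 139.13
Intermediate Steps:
G(M, c) = -18 + 2*(-5 + c)*(M + c) (G(M, c) = -18 + 2*((-5 + c)*(c + M)) = -18 + 2*((-5 + c)*(M + c)) = -18 + 2*(-5 + c)*(M + c))
48138/A(G(-6, -8)) = 48138/(-18 - 10*(-6) - 10*(-8) + 2*(-8)² + 2*(-6)*(-8)) = 48138/(-18 + 60 + 80 + 2*64 + 96) = 48138/(-18 + 60 + 80 + 128 + 96) = 48138/346 = 48138*(1/346) = 24069/173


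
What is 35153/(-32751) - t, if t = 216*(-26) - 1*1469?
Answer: 232005682/32751 ≈ 7083.9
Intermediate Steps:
t = -7085 (t = -5616 - 1469 = -7085)
35153/(-32751) - t = 35153/(-32751) - 1*(-7085) = 35153*(-1/32751) + 7085 = -35153/32751 + 7085 = 232005682/32751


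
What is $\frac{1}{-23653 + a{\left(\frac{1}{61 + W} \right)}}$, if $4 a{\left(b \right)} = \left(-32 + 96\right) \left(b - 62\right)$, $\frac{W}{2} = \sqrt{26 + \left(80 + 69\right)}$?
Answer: $- \frac{74451569}{1834834864741} + \frac{160 \sqrt{7}}{1834834864741} \approx -4.0577 \cdot 10^{-5}$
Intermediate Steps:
$W = 10 \sqrt{7}$ ($W = 2 \sqrt{26 + \left(80 + 69\right)} = 2 \sqrt{26 + 149} = 2 \sqrt{175} = 2 \cdot 5 \sqrt{7} = 10 \sqrt{7} \approx 26.458$)
$a{\left(b \right)} = -992 + 16 b$ ($a{\left(b \right)} = \frac{\left(-32 + 96\right) \left(b - 62\right)}{4} = \frac{64 \left(-62 + b\right)}{4} = \frac{-3968 + 64 b}{4} = -992 + 16 b$)
$\frac{1}{-23653 + a{\left(\frac{1}{61 + W} \right)}} = \frac{1}{-23653 - \left(992 - \frac{16}{61 + 10 \sqrt{7}}\right)} = \frac{1}{-24645 + \frac{16}{61 + 10 \sqrt{7}}}$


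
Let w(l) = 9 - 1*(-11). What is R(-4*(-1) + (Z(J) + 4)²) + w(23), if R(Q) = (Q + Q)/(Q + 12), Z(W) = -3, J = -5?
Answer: 350/17 ≈ 20.588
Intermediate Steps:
w(l) = 20 (w(l) = 9 + 11 = 20)
R(Q) = 2*Q/(12 + Q) (R(Q) = (2*Q)/(12 + Q) = 2*Q/(12 + Q))
R(-4*(-1) + (Z(J) + 4)²) + w(23) = 2*(-4*(-1) + (-3 + 4)²)/(12 + (-4*(-1) + (-3 + 4)²)) + 20 = 2*(4 + 1²)/(12 + (4 + 1²)) + 20 = 2*(4 + 1)/(12 + (4 + 1)) + 20 = 2*5/(12 + 5) + 20 = 2*5/17 + 20 = 2*5*(1/17) + 20 = 10/17 + 20 = 350/17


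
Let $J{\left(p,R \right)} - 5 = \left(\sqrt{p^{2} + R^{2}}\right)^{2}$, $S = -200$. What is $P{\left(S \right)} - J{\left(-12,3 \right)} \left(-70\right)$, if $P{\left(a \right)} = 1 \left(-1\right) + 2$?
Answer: $11061$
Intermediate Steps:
$P{\left(a \right)} = 1$ ($P{\left(a \right)} = -1 + 2 = 1$)
$J{\left(p,R \right)} = 5 + R^{2} + p^{2}$ ($J{\left(p,R \right)} = 5 + \left(\sqrt{p^{2} + R^{2}}\right)^{2} = 5 + \left(\sqrt{R^{2} + p^{2}}\right)^{2} = 5 + \left(R^{2} + p^{2}\right) = 5 + R^{2} + p^{2}$)
$P{\left(S \right)} - J{\left(-12,3 \right)} \left(-70\right) = 1 - \left(5 + 3^{2} + \left(-12\right)^{2}\right) \left(-70\right) = 1 - \left(5 + 9 + 144\right) \left(-70\right) = 1 - 158 \left(-70\right) = 1 - -11060 = 1 + 11060 = 11061$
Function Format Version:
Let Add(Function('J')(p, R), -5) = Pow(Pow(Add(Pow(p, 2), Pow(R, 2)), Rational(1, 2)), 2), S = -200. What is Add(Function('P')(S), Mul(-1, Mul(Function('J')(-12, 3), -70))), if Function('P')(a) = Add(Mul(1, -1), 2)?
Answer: 11061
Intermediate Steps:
Function('P')(a) = 1 (Function('P')(a) = Add(-1, 2) = 1)
Function('J')(p, R) = Add(5, Pow(R, 2), Pow(p, 2)) (Function('J')(p, R) = Add(5, Pow(Pow(Add(Pow(p, 2), Pow(R, 2)), Rational(1, 2)), 2)) = Add(5, Pow(Pow(Add(Pow(R, 2), Pow(p, 2)), Rational(1, 2)), 2)) = Add(5, Add(Pow(R, 2), Pow(p, 2))) = Add(5, Pow(R, 2), Pow(p, 2)))
Add(Function('P')(S), Mul(-1, Mul(Function('J')(-12, 3), -70))) = Add(1, Mul(-1, Mul(Add(5, Pow(3, 2), Pow(-12, 2)), -70))) = Add(1, Mul(-1, Mul(Add(5, 9, 144), -70))) = Add(1, Mul(-1, Mul(158, -70))) = Add(1, Mul(-1, -11060)) = Add(1, 11060) = 11061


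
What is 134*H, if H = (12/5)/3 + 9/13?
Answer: 12998/65 ≈ 199.97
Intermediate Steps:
H = 97/65 (H = (12*(1/5))*(1/3) + 9*(1/13) = (12/5)*(1/3) + 9/13 = 4/5 + 9/13 = 97/65 ≈ 1.4923)
134*H = 134*(97/65) = 12998/65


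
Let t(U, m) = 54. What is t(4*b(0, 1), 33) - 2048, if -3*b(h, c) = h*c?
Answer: -1994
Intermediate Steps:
b(h, c) = -c*h/3 (b(h, c) = -h*c/3 = -c*h/3)
t(4*b(0, 1), 33) - 2048 = 54 - 2048 = -1994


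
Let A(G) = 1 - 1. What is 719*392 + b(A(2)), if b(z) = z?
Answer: 281848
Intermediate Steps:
A(G) = 0
719*392 + b(A(2)) = 719*392 + 0 = 281848 + 0 = 281848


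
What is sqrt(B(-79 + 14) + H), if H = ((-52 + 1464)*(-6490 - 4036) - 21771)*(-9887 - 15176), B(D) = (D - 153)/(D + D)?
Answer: sqrt(1576135394144610)/65 ≈ 6.1078e+5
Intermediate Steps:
B(D) = (-153 + D)/(2*D) (B(D) = (-153 + D)/((2*D)) = (-153 + D)*(1/(2*D)) = (-153 + D)/(2*D))
H = 373049797429 (H = (1412*(-10526) - 21771)*(-25063) = (-14862712 - 21771)*(-25063) = -14884483*(-25063) = 373049797429)
sqrt(B(-79 + 14) + H) = sqrt((-153 + (-79 + 14))/(2*(-79 + 14)) + 373049797429) = sqrt((1/2)*(-153 - 65)/(-65) + 373049797429) = sqrt((1/2)*(-1/65)*(-218) + 373049797429) = sqrt(109/65 + 373049797429) = sqrt(24248236832994/65) = sqrt(1576135394144610)/65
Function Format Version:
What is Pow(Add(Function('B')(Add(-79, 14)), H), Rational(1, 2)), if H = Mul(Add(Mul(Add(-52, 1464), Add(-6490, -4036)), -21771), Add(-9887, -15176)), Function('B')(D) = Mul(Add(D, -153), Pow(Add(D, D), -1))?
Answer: Mul(Rational(1, 65), Pow(1576135394144610, Rational(1, 2))) ≈ 6.1078e+5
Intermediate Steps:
Function('B')(D) = Mul(Rational(1, 2), Pow(D, -1), Add(-153, D)) (Function('B')(D) = Mul(Add(-153, D), Pow(Mul(2, D), -1)) = Mul(Add(-153, D), Mul(Rational(1, 2), Pow(D, -1))) = Mul(Rational(1, 2), Pow(D, -1), Add(-153, D)))
H = 373049797429 (H = Mul(Add(Mul(1412, -10526), -21771), -25063) = Mul(Add(-14862712, -21771), -25063) = Mul(-14884483, -25063) = 373049797429)
Pow(Add(Function('B')(Add(-79, 14)), H), Rational(1, 2)) = Pow(Add(Mul(Rational(1, 2), Pow(Add(-79, 14), -1), Add(-153, Add(-79, 14))), 373049797429), Rational(1, 2)) = Pow(Add(Mul(Rational(1, 2), Pow(-65, -1), Add(-153, -65)), 373049797429), Rational(1, 2)) = Pow(Add(Mul(Rational(1, 2), Rational(-1, 65), -218), 373049797429), Rational(1, 2)) = Pow(Add(Rational(109, 65), 373049797429), Rational(1, 2)) = Pow(Rational(24248236832994, 65), Rational(1, 2)) = Mul(Rational(1, 65), Pow(1576135394144610, Rational(1, 2)))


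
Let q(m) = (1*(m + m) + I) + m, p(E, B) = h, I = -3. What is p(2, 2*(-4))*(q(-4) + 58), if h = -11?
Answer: -473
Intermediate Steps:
p(E, B) = -11
q(m) = -3 + 3*m (q(m) = (1*(m + m) - 3) + m = (1*(2*m) - 3) + m = (2*m - 3) + m = (-3 + 2*m) + m = -3 + 3*m)
p(2, 2*(-4))*(q(-4) + 58) = -11*((-3 + 3*(-4)) + 58) = -11*((-3 - 12) + 58) = -11*(-15 + 58) = -11*43 = -473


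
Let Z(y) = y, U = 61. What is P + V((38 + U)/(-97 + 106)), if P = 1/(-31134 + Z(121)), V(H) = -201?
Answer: -6233614/31013 ≈ -201.00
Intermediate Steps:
P = -1/31013 (P = 1/(-31134 + 121) = 1/(-31013) = -1/31013 ≈ -3.2245e-5)
P + V((38 + U)/(-97 + 106)) = -1/31013 - 201 = -6233614/31013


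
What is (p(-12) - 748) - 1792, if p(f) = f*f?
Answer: -2396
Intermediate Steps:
p(f) = f²
(p(-12) - 748) - 1792 = ((-12)² - 748) - 1792 = (144 - 748) - 1792 = -604 - 1792 = -2396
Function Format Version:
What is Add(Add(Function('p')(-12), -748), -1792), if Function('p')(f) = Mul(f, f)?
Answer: -2396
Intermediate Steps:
Function('p')(f) = Pow(f, 2)
Add(Add(Function('p')(-12), -748), -1792) = Add(Add(Pow(-12, 2), -748), -1792) = Add(Add(144, -748), -1792) = Add(-604, -1792) = -2396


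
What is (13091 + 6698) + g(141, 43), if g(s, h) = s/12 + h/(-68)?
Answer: 336602/17 ≈ 19800.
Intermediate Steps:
g(s, h) = -h/68 + s/12 (g(s, h) = s*(1/12) + h*(-1/68) = s/12 - h/68 = -h/68 + s/12)
(13091 + 6698) + g(141, 43) = (13091 + 6698) + (-1/68*43 + (1/12)*141) = 19789 + (-43/68 + 47/4) = 19789 + 189/17 = 336602/17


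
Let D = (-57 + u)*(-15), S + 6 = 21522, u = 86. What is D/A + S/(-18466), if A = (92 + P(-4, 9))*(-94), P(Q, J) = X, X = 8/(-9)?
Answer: -158615889/142335928 ≈ -1.1144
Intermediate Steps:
S = 21516 (S = -6 + 21522 = 21516)
D = -435 (D = (-57 + 86)*(-15) = 29*(-15) = -435)
X = -8/9 (X = 8*(-1/9) = -8/9 ≈ -0.88889)
P(Q, J) = -8/9
A = -77080/9 (A = (92 - 8/9)*(-94) = (820/9)*(-94) = -77080/9 ≈ -8564.4)
D/A + S/(-18466) = -435/(-77080/9) + 21516/(-18466) = -435*(-9/77080) + 21516*(-1/18466) = 783/15416 - 10758/9233 = -158615889/142335928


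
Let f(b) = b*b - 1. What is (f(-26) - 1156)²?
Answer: 231361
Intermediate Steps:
f(b) = -1 + b² (f(b) = b² - 1 = -1 + b²)
(f(-26) - 1156)² = ((-1 + (-26)²) - 1156)² = ((-1 + 676) - 1156)² = (675 - 1156)² = (-481)² = 231361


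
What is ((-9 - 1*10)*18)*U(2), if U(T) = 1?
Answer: -342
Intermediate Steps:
((-9 - 1*10)*18)*U(2) = ((-9 - 1*10)*18)*1 = ((-9 - 10)*18)*1 = -19*18*1 = -342*1 = -342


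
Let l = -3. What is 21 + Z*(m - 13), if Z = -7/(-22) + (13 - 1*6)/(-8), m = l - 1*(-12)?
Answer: 511/22 ≈ 23.227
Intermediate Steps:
m = 9 (m = -3 - 1*(-12) = -3 + 12 = 9)
Z = -49/88 (Z = -7*(-1/22) + (13 - 6)*(-⅛) = 7/22 + 7*(-⅛) = 7/22 - 7/8 = -49/88 ≈ -0.55682)
21 + Z*(m - 13) = 21 - 49*(9 - 13)/88 = 21 - 49/88*(-4) = 21 + 49/22 = 511/22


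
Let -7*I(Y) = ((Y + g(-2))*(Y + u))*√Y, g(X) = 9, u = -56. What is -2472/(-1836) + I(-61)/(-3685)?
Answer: 206/153 + 6084*I*√61/25795 ≈ 1.3464 + 1.8421*I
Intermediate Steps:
I(Y) = -√Y*(-56 + Y)*(9 + Y)/7 (I(Y) = -(Y + 9)*(Y - 56)*√Y/7 = -(9 + Y)*(-56 + Y)*√Y/7 = -(-56 + Y)*(9 + Y)*√Y/7 = -√Y*(-56 + Y)*(9 + Y)/7)
-2472/(-1836) + I(-61)/(-3685) = -2472/(-1836) + (√(-61)*(504 - 1*(-61)² + 47*(-61))/7)/(-3685) = -2472*(-1/1836) + ((I*√61)*(504 - 1*3721 - 2867)/7)*(-1/3685) = 206/153 + ((I*√61)*(504 - 3721 - 2867)/7)*(-1/3685) = 206/153 + ((⅐)*(I*√61)*(-6084))*(-1/3685) = 206/153 - 6084*I*√61/7*(-1/3685) = 206/153 + 6084*I*√61/25795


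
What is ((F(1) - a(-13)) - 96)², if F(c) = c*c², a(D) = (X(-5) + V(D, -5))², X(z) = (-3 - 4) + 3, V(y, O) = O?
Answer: 30976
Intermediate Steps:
X(z) = -4 (X(z) = -7 + 3 = -4)
a(D) = 81 (a(D) = (-4 - 5)² = (-9)² = 81)
F(c) = c³
((F(1) - a(-13)) - 96)² = ((1³ - 1*81) - 96)² = ((1 - 81) - 96)² = (-80 - 96)² = (-176)² = 30976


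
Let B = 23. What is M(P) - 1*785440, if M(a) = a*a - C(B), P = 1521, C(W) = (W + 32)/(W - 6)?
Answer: 25975962/17 ≈ 1.5280e+6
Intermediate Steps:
C(W) = (32 + W)/(-6 + W)
M(a) = -55/17 + a² (M(a) = a*a - (32 + 23)/(-6 + 23) = a² - 55/17 = -55/17 + a²)
M(P) - 1*785440 = (-55/17 + 1521²) - 1*785440 = (-55/17 + 2313441) - 785440 = 39328442/17 - 785440 = 25975962/17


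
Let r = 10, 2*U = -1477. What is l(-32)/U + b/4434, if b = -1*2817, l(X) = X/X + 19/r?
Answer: -6977377/10915030 ≈ -0.63925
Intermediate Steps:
U = -1477/2 (U = (½)*(-1477) = -1477/2 ≈ -738.50)
l(X) = 29/10 (l(X) = X/X + 19/10 = 1 + 19*(⅒) = 1 + 19/10 = 29/10)
b = -2817
l(-32)/U + b/4434 = 29/(10*(-1477/2)) - 2817/4434 = (29/10)*(-2/1477) - 2817*1/4434 = -29/7385 - 939/1478 = -6977377/10915030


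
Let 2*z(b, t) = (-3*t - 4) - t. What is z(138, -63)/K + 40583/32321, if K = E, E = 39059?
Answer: 1589139201/1262425939 ≈ 1.2588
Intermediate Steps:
z(b, t) = -2 - 2*t (z(b, t) = ((-3*t - 4) - t)/2 = ((-4 - 3*t) - t)/2 = (-4 - 4*t)/2 = -2 - 2*t)
K = 39059
z(138, -63)/K + 40583/32321 = (-2 - 2*(-63))/39059 + 40583/32321 = (-2 + 126)*(1/39059) + 40583*(1/32321) = 124*(1/39059) + 40583/32321 = 124/39059 + 40583/32321 = 1589139201/1262425939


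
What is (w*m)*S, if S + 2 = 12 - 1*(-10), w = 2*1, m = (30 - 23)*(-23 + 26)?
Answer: 840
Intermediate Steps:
m = 21 (m = 7*3 = 21)
w = 2
S = 20 (S = -2 + (12 - 1*(-10)) = -2 + (12 + 10) = -2 + 22 = 20)
(w*m)*S = (2*21)*20 = 42*20 = 840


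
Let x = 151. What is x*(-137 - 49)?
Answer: -28086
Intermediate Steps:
x*(-137 - 49) = 151*(-137 - 49) = 151*(-186) = -28086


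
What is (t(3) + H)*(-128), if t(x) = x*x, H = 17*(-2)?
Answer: 3200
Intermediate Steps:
H = -34
t(x) = x²
(t(3) + H)*(-128) = (3² - 34)*(-128) = (9 - 34)*(-128) = -25*(-128) = 3200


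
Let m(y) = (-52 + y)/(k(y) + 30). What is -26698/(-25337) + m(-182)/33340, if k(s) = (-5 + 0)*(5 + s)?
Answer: 135740988157/128822175950 ≈ 1.0537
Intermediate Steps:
k(s) = -25 - 5*s (k(s) = -5*(5 + s) = -25 - 5*s)
m(y) = (-52 + y)/(5 - 5*y) (m(y) = (-52 + y)/((-25 - 5*y) + 30) = (-52 + y)/(5 - 5*y))
-26698/(-25337) + m(-182)/33340 = -26698/(-25337) + ((52 - 1*(-182))/(5*(-1 - 182)))/33340 = -26698*(-1/25337) + ((⅕)*(52 + 182)/(-183))*(1/33340) = 26698/25337 + ((⅕)*(-1/183)*234)*(1/33340) = 26698/25337 - 78/305*1/33340 = 26698/25337 - 39/5084350 = 135740988157/128822175950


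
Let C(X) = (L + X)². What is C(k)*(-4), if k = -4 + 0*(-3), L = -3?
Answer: -196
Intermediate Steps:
k = -4 (k = -4 + 0 = -4)
C(X) = (-3 + X)²
C(k)*(-4) = (-3 - 4)²*(-4) = (-7)²*(-4) = 49*(-4) = -196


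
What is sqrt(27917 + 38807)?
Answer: 2*sqrt(16681) ≈ 258.31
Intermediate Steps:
sqrt(27917 + 38807) = sqrt(66724) = 2*sqrt(16681)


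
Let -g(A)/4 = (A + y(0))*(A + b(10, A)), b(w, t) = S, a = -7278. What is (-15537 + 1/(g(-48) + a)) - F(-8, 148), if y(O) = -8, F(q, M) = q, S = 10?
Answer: -245202911/15790 ≈ -15529.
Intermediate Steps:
b(w, t) = 10
g(A) = -4*(-8 + A)*(10 + A) (g(A) = -4*(A - 8)*(A + 10) = -4*(-8 + A)*(10 + A))
(-15537 + 1/(g(-48) + a)) - F(-8, 148) = (-15537 + 1/((320 - 8*(-48) - 4*(-48)²) - 7278)) - 1*(-8) = (-15537 + 1/((320 + 384 - 4*2304) - 7278)) + 8 = (-15537 + 1/((320 + 384 - 9216) - 7278)) + 8 = (-15537 + 1/(-8512 - 7278)) + 8 = (-15537 + 1/(-15790)) + 8 = (-15537 - 1/15790) + 8 = -245329231/15790 + 8 = -245202911/15790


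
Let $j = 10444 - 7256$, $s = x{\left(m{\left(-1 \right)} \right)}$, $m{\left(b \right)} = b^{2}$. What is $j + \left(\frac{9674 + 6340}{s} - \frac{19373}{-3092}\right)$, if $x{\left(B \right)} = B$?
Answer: $\frac{59391957}{3092} \approx 19208.0$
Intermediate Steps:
$s = 1$ ($s = \left(-1\right)^{2} = 1$)
$j = 3188$ ($j = 10444 - 7256 = 3188$)
$j + \left(\frac{9674 + 6340}{s} - \frac{19373}{-3092}\right) = 3188 - \left(- \frac{19373}{3092} - \frac{9674 + 6340}{1}\right) = 3188 + \left(16014 \cdot 1 - - \frac{19373}{3092}\right) = 3188 + \left(16014 + \frac{19373}{3092}\right) = 3188 + \frac{49534661}{3092} = \frac{59391957}{3092}$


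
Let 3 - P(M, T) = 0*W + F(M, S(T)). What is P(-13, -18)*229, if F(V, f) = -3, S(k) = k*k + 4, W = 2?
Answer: 1374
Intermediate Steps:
S(k) = 4 + k² (S(k) = k² + 4 = 4 + k²)
P(M, T) = 6 (P(M, T) = 3 - (0*2 - 3) = 3 - (0 - 3) = 3 - 1*(-3) = 3 + 3 = 6)
P(-13, -18)*229 = 6*229 = 1374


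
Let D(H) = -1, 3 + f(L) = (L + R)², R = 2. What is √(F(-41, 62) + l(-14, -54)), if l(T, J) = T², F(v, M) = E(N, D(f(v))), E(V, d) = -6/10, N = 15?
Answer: √4885/5 ≈ 13.979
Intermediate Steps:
f(L) = -3 + (2 + L)² (f(L) = -3 + (L + 2)² = -3 + (2 + L)²)
E(V, d) = -⅗ (E(V, d) = -6*⅒ = -⅗)
F(v, M) = -⅗
√(F(-41, 62) + l(-14, -54)) = √(-⅗ + (-14)²) = √(-⅗ + 196) = √(977/5) = √4885/5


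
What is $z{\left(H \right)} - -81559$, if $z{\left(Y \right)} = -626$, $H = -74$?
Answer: $80933$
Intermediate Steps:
$z{\left(H \right)} - -81559 = -626 - -81559 = -626 + 81559 = 80933$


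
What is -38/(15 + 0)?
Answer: -38/15 ≈ -2.5333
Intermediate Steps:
-38/(15 + 0) = -38/15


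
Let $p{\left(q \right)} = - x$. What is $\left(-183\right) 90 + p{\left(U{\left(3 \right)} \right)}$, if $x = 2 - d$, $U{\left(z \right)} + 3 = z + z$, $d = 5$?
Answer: $-16467$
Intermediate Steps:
$U{\left(z \right)} = -3 + 2 z$ ($U{\left(z \right)} = -3 + \left(z + z\right) = -3 + 2 z$)
$x = -3$ ($x = 2 - 5 = -3$)
$p{\left(q \right)} = 3$ ($p{\left(q \right)} = \left(-1\right) \left(-3\right) = 3$)
$\left(-183\right) 90 + p{\left(U{\left(3 \right)} \right)} = \left(-183\right) 90 + 3 = -16470 + 3 = -16467$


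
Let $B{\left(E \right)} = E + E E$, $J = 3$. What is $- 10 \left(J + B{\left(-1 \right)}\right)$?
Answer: $-30$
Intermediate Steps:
$B{\left(E \right)} = E + E^{2}$
$- 10 \left(J + B{\left(-1 \right)}\right) = - 10 \left(3 - \left(1 - 1\right)\right) = - 10 \left(3 - 0\right) = - 10 \left(3 + 0\right) = \left(-10\right) 3 = -30$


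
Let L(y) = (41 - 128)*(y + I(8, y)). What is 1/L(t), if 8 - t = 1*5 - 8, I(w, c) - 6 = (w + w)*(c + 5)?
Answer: -1/23751 ≈ -4.2103e-5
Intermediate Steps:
I(w, c) = 6 + 2*w*(5 + c) (I(w, c) = 6 + (w + w)*(c + 5) = 6 + (2*w)*(5 + c) = 6 + 2*w*(5 + c))
t = 11 (t = 8 - (1*5 - 8) = 8 - (5 - 8) = 8 - 1*(-3) = 8 + 3 = 11)
L(y) = -7482 - 1479*y (L(y) = (41 - 128)*(y + (6 + 10*8 + 2*y*8)) = -87*(y + (6 + 80 + 16*y)) = -87*(y + (86 + 16*y)) = -87*(86 + 17*y) = -7482 - 1479*y)
1/L(t) = 1/(-7482 - 1479*11) = 1/(-7482 - 16269) = 1/(-23751) = -1/23751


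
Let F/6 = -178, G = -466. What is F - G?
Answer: -602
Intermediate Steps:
F = -1068 (F = 6*(-178) = -1068)
F - G = -1068 - 1*(-466) = -1068 + 466 = -602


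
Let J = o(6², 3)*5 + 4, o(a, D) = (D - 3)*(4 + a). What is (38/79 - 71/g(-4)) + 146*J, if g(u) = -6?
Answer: 282653/474 ≈ 596.31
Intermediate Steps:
o(a, D) = (-3 + D)*(4 + a)
J = 4 (J = (-12 - 3*6² + 4*3 + 3*6²)*5 + 4 = (-12 - 3*36 + 12 + 3*36)*5 + 4 = (-12 - 108 + 12 + 108)*5 + 4 = 0*5 + 4 = 0 + 4 = 4)
(38/79 - 71/g(-4)) + 146*J = (38/79 - 71/(-6)) + 146*4 = (38*(1/79) - 71*(-⅙)) + 584 = (38/79 + 71/6) + 584 = 5837/474 + 584 = 282653/474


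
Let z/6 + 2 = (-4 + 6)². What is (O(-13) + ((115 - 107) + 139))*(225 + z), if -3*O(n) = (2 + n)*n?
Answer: 23542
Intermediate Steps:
z = 12 (z = -12 + 6*(-4 + 6)² = -12 + 6*2² = -12 + 6*4 = -12 + 24 = 12)
O(n) = -n*(2 + n)/3 (O(n) = -(2 + n)*n/3 = -n*(2 + n)/3)
(O(-13) + ((115 - 107) + 139))*(225 + z) = (-⅓*(-13)*(2 - 13) + ((115 - 107) + 139))*(225 + 12) = (-⅓*(-13)*(-11) + (8 + 139))*237 = (-143/3 + 147)*237 = (298/3)*237 = 23542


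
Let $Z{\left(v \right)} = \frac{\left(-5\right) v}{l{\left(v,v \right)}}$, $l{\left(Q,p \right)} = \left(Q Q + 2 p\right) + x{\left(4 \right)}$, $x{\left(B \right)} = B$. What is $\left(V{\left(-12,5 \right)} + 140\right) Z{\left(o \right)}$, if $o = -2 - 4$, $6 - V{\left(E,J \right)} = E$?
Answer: $\frac{1185}{7} \approx 169.29$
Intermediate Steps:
$V{\left(E,J \right)} = 6 - E$
$o = -6$
$l{\left(Q,p \right)} = 4 + Q^{2} + 2 p$ ($l{\left(Q,p \right)} = \left(Q Q + 2 p\right) + 4 = \left(Q^{2} + 2 p\right) + 4 = 4 + Q^{2} + 2 p$)
$Z{\left(v \right)} = - \frac{5 v}{4 + v^{2} + 2 v}$ ($Z{\left(v \right)} = \frac{\left(-5\right) v}{4 + v^{2} + 2 v} = - \frac{5 v}{4 + v^{2} + 2 v}$)
$\left(V{\left(-12,5 \right)} + 140\right) Z{\left(o \right)} = \left(\left(6 - -12\right) + 140\right) \left(\left(-5\right) \left(-6\right) \frac{1}{4 + \left(-6\right)^{2} + 2 \left(-6\right)}\right) = \left(\left(6 + 12\right) + 140\right) \left(\left(-5\right) \left(-6\right) \frac{1}{4 + 36 - 12}\right) = \left(18 + 140\right) \left(\left(-5\right) \left(-6\right) \frac{1}{28}\right) = 158 \left(\left(-5\right) \left(-6\right) \frac{1}{28}\right) = 158 \cdot \frac{15}{14} = \frac{1185}{7}$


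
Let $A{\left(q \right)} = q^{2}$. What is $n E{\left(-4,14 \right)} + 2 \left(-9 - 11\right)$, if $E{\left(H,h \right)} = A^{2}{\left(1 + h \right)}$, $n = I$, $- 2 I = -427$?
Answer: $\frac{21616795}{2} \approx 1.0808 \cdot 10^{7}$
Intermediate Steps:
$I = \frac{427}{2}$ ($I = \left(- \frac{1}{2}\right) \left(-427\right) = \frac{427}{2} \approx 213.5$)
$n = \frac{427}{2} \approx 213.5$
$E{\left(H,h \right)} = \left(1 + h\right)^{4}$ ($E{\left(H,h \right)} = \left(\left(1 + h\right)^{2}\right)^{2} = \left(1 + h\right)^{4}$)
$n E{\left(-4,14 \right)} + 2 \left(-9 - 11\right) = \frac{427 \left(1 + 14\right)^{4}}{2} + 2 \left(-9 - 11\right) = \frac{427 \cdot 15^{4}}{2} + 2 \left(-20\right) = \frac{427}{2} \cdot 50625 - 40 = \frac{21616875}{2} - 40 = \frac{21616795}{2}$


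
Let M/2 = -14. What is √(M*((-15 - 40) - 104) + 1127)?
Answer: √5579 ≈ 74.693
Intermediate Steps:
M = -28 (M = 2*(-14) = -28)
√(M*((-15 - 40) - 104) + 1127) = √(-28*((-15 - 40) - 104) + 1127) = √(-28*(-55 - 104) + 1127) = √(-28*(-159) + 1127) = √(4452 + 1127) = √5579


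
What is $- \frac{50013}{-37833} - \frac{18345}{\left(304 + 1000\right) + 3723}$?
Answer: $- \frac{147543678}{63395497} \approx -2.3274$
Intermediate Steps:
$- \frac{50013}{-37833} - \frac{18345}{\left(304 + 1000\right) + 3723} = \left(-50013\right) \left(- \frac{1}{37833}\right) - \frac{18345}{1304 + 3723} = \frac{16671}{12611} - \frac{18345}{5027} = - \frac{147543678}{63395497}$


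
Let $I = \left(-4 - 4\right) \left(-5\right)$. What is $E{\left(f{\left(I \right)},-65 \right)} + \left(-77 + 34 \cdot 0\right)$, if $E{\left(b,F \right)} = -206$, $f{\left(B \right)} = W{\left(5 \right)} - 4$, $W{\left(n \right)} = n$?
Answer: $-283$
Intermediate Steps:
$I = 40$ ($I = \left(-8\right) \left(-5\right) = 40$)
$f{\left(B \right)} = 1$ ($f{\left(B \right)} = 5 - 4 = 1$)
$E{\left(f{\left(I \right)},-65 \right)} + \left(-77 + 34 \cdot 0\right) = -206 + \left(-77 + 34 \cdot 0\right) = -206 + \left(-77 + 0\right) = -206 - 77 = -283$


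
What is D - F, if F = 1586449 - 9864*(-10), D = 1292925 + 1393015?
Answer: 1000851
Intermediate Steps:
D = 2685940
F = 1685089 (F = 1586449 + 98640 = 1685089)
D - F = 2685940 - 1*1685089 = 2685940 - 1685089 = 1000851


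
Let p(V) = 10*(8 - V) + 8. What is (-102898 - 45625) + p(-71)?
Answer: -147725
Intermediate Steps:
p(V) = 88 - 10*V (p(V) = (80 - 10*V) + 8 = 88 - 10*V)
(-102898 - 45625) + p(-71) = (-102898 - 45625) + (88 - 10*(-71)) = -148523 + (88 + 710) = -148523 + 798 = -147725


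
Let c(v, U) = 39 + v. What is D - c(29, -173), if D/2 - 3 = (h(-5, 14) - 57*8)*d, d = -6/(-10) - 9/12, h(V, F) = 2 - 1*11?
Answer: 155/2 ≈ 77.500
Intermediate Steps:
h(V, F) = -9 (h(V, F) = 2 - 11 = -9)
d = -3/20 (d = -6*(-1/10) - 9*1/12 = 3/5 - 3/4 = -3/20 ≈ -0.15000)
D = 291/2 (D = 6 + 2*((-9 - 57*8)*(-3/20)) = 6 + 2*((-9 - 456)*(-3/20)) = 6 + 2*(-465*(-3/20)) = 6 + 2*(279/4) = 6 + 279/2 = 291/2 ≈ 145.50)
D - c(29, -173) = 291/2 - (39 + 29) = 291/2 - 1*68 = 291/2 - 68 = 155/2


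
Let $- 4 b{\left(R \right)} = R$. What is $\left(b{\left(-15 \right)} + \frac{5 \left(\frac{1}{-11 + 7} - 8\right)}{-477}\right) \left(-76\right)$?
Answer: $- \frac{46360}{159} \approx -291.57$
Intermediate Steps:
$b{\left(R \right)} = - \frac{R}{4}$
$\left(b{\left(-15 \right)} + \frac{5 \left(\frac{1}{-11 + 7} - 8\right)}{-477}\right) \left(-76\right) = \left(\left(- \frac{1}{4}\right) \left(-15\right) + \frac{5 \left(\frac{1}{-11 + 7} - 8\right)}{-477}\right) \left(-76\right) = \left(\frac{15}{4} + 5 \left(\frac{1}{-4} - 8\right) \left(- \frac{1}{477}\right)\right) \left(-76\right) = \left(\frac{15}{4} + 5 \left(- \frac{1}{4} - 8\right) \left(- \frac{1}{477}\right)\right) \left(-76\right) = \left(\frac{15}{4} + 5 \left(- \frac{33}{4}\right) \left(- \frac{1}{477}\right)\right) \left(-76\right) = \left(\frac{15}{4} - - \frac{55}{636}\right) \left(-76\right) = \left(\frac{15}{4} + \frac{55}{636}\right) \left(-76\right) = \frac{610}{159} \left(-76\right) = - \frac{46360}{159}$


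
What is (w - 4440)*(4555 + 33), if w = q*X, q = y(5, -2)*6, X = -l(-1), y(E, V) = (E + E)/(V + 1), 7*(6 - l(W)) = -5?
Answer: -129656880/7 ≈ -1.8522e+7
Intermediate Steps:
l(W) = 47/7 (l(W) = 6 - ⅐*(-5) = 6 + 5/7 = 47/7)
y(E, V) = 2*E/(1 + V) (y(E, V) = (2*E)/(1 + V) = 2*E/(1 + V))
X = -47/7 (X = -1*47/7 = -47/7 ≈ -6.7143)
q = -60 (q = (2*5/(1 - 2))*6 = (2*5/(-1))*6 = (2*5*(-1))*6 = -10*6 = -60)
w = 2820/7 (w = -60*(-47/7) = 2820/7 ≈ 402.86)
(w - 4440)*(4555 + 33) = (2820/7 - 4440)*(4555 + 33) = -28260/7*4588 = -129656880/7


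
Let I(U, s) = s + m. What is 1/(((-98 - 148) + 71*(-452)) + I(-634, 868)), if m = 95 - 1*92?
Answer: -1/31467 ≈ -3.1779e-5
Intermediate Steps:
m = 3 (m = 95 - 92 = 3)
I(U, s) = 3 + s (I(U, s) = s + 3 = 3 + s)
1/(((-98 - 148) + 71*(-452)) + I(-634, 868)) = 1/(((-98 - 148) + 71*(-452)) + (3 + 868)) = 1/((-246 - 32092) + 871) = 1/(-32338 + 871) = 1/(-31467) = -1/31467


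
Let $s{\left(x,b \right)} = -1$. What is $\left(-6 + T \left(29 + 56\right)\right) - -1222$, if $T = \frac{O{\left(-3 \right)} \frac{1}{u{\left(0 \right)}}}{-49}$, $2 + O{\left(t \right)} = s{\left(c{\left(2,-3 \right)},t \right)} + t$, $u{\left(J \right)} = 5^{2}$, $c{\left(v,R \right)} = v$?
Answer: $\frac{298022}{245} \approx 1216.4$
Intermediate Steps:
$u{\left(J \right)} = 25$
$O{\left(t \right)} = -3 + t$ ($O{\left(t \right)} = -2 + \left(-1 + t\right) = -3 + t$)
$T = \frac{6}{1225}$ ($T = \frac{\left(-3 - 3\right) \frac{1}{25}}{-49} = \left(-6\right) \frac{1}{25} \left(- \frac{1}{49}\right) = \left(- \frac{6}{25}\right) \left(- \frac{1}{49}\right) = \frac{6}{1225} \approx 0.004898$)
$\left(-6 + T \left(29 + 56\right)\right) - -1222 = \left(-6 + \frac{6 \left(29 + 56\right)}{1225}\right) - -1222 = \left(-6 + \frac{6}{1225} \cdot 85\right) + 1222 = \left(-6 + \frac{102}{245}\right) + 1222 = - \frac{1368}{245} + 1222 = \frac{298022}{245}$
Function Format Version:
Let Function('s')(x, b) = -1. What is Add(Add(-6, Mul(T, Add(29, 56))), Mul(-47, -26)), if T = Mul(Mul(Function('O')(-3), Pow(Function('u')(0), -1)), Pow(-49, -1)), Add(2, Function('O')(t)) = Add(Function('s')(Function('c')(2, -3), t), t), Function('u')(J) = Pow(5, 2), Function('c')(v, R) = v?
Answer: Rational(298022, 245) ≈ 1216.4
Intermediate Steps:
Function('u')(J) = 25
Function('O')(t) = Add(-3, t) (Function('O')(t) = Add(-2, Add(-1, t)) = Add(-3, t))
T = Rational(6, 1225) (T = Mul(Mul(Add(-3, -3), Pow(25, -1)), Pow(-49, -1)) = Mul(Mul(-6, Rational(1, 25)), Rational(-1, 49)) = Mul(Rational(-6, 25), Rational(-1, 49)) = Rational(6, 1225) ≈ 0.0048980)
Add(Add(-6, Mul(T, Add(29, 56))), Mul(-47, -26)) = Add(Add(-6, Mul(Rational(6, 1225), Add(29, 56))), Mul(-47, -26)) = Add(Add(-6, Mul(Rational(6, 1225), 85)), 1222) = Add(Add(-6, Rational(102, 245)), 1222) = Add(Rational(-1368, 245), 1222) = Rational(298022, 245)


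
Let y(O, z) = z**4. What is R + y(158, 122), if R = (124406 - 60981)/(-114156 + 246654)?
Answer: 29352739916513/132498 ≈ 2.2153e+8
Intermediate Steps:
R = 63425/132498 ≈ 0.47869
R + y(158, 122) = 63425/132498 + 122**4 = 63425/132498 + 221533456 = 29352739916513/132498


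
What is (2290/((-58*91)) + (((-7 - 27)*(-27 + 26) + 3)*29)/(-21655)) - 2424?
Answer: -138553275702/57147545 ≈ -2424.5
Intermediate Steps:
(2290/((-58*91)) + (((-7 - 27)*(-27 + 26) + 3)*29)/(-21655)) - 2424 = (2290/(-5278) + ((-34*(-1) + 3)*29)*(-1/21655)) - 2424 = (2290*(-1/5278) + ((34 + 3)*29)*(-1/21655)) - 2424 = (-1145/2639 + (37*29)*(-1/21655)) - 2424 = (-1145/2639 + 1073*(-1/21655)) - 2424 = (-1145/2639 - 1073/21655) - 2424 = -27626622/57147545 - 2424 = -138553275702/57147545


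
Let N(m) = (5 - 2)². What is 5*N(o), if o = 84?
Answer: 45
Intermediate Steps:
N(m) = 9 (N(m) = 3² = 9)
5*N(o) = 5*9 = 45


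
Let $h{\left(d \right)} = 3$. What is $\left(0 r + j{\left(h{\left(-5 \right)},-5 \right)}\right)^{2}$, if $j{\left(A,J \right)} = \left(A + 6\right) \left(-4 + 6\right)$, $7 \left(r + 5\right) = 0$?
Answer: $324$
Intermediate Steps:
$r = -5$ ($r = -5 + \frac{1}{7} \cdot 0 = -5 + 0 = -5$)
$j{\left(A,J \right)} = 12 + 2 A$ ($j{\left(A,J \right)} = \left(6 + A\right) 2 = 12 + 2 A$)
$\left(0 r + j{\left(h{\left(-5 \right)},-5 \right)}\right)^{2} = \left(0 \left(-5\right) + \left(12 + 2 \cdot 3\right)\right)^{2} = \left(0 + \left(12 + 6\right)\right)^{2} = \left(0 + 18\right)^{2} = 18^{2} = 324$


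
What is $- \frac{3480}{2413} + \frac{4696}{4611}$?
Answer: $- \frac{4714832}{11126343} \approx -0.42375$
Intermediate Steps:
$- \frac{3480}{2413} + \frac{4696}{4611} = - \frac{4714832}{11126343}$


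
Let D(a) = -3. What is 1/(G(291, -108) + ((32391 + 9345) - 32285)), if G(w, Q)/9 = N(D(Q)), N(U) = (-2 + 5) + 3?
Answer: 1/9505 ≈ 0.00010521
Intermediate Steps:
N(U) = 6 (N(U) = 3 + 3 = 6)
G(w, Q) = 54 (G(w, Q) = 9*6 = 54)
1/(G(291, -108) + ((32391 + 9345) - 32285)) = 1/(54 + ((32391 + 9345) - 32285)) = 1/(54 + (41736 - 32285)) = 1/(54 + 9451) = 1/9505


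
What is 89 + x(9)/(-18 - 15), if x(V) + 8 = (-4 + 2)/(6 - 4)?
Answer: 982/11 ≈ 89.273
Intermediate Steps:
x(V) = -9 (x(V) = -8 + (-4 + 2)/(6 - 4) = -8 - 2/2 = -8 - 2*1/2 = -8 - 1 = -9)
89 + x(9)/(-18 - 15) = 89 - 9/(-18 - 15) = 89 - 9/(-33) = 89 - 1/33*(-9) = 89 + 3/11 = 982/11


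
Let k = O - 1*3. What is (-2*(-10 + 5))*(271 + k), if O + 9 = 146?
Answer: 4050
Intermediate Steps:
O = 137 (O = -9 + 146 = 137)
k = 134 (k = 137 - 1*3 = 137 - 3 = 134)
(-2*(-10 + 5))*(271 + k) = (-2*(-10 + 5))*(271 + 134) = -2*(-5)*405 = 10*405 = 4050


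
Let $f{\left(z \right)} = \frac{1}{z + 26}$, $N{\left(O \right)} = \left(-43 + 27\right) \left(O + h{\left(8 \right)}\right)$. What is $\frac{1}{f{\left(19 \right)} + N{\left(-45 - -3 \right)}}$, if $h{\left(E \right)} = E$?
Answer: $\frac{45}{24481} \approx 0.0018382$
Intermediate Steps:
$N{\left(O \right)} = -128 - 16 O$ ($N{\left(O \right)} = \left(-43 + 27\right) \left(O + 8\right) = - 16 \left(8 + O\right) = -128 - 16 O$)
$f{\left(z \right)} = \frac{1}{26 + z}$
$\frac{1}{f{\left(19 \right)} + N{\left(-45 - -3 \right)}} = \frac{1}{\frac{1}{26 + 19} - \left(128 + 16 \left(-45 - -3\right)\right)} = \frac{1}{\frac{1}{45} - \left(128 + 16 \left(-45 + 3\right)\right)} = \frac{1}{\frac{1}{45} - -544} = \frac{1}{\frac{1}{45} + \left(-128 + 672\right)} = \frac{1}{\frac{1}{45} + 544} = \frac{1}{\frac{24481}{45}} = \frac{45}{24481}$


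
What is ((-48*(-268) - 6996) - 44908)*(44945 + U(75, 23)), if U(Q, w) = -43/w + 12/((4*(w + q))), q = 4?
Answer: -363198919040/207 ≈ -1.7546e+9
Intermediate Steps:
U(Q, w) = -43/w + 12/(16 + 4*w) (U(Q, w) = -43/w + 12/((4*(w + 4))) = -43/w + 12/((4*(4 + w))) = -43/w + 12/(16 + 4*w))
((-48*(-268) - 6996) - 44908)*(44945 + U(75, 23)) = ((-48*(-268) - 6996) - 44908)*(44945 + 4*(-43 - 10*23)/(23*(4 + 23))) = ((12864 - 6996) - 44908)*(44945 + 4*(1/23)*(-43 - 230)/27) = (5868 - 44908)*(44945 + 4*(1/23)*(1/27)*(-273)) = -39040*(44945 - 364/207) = -39040*9303251/207 = -363198919040/207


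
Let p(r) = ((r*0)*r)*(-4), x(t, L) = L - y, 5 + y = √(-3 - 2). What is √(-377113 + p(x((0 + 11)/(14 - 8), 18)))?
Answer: I*√377113 ≈ 614.1*I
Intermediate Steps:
y = -5 + I*√5 (y = -5 + √(-3 - 2) = -5 + √(-5) = -5 + I*√5 ≈ -5.0 + 2.2361*I)
x(t, L) = 5 + L - I*√5 (x(t, L) = L - (-5 + I*√5) = L + (5 - I*√5) = 5 + L - I*√5)
p(r) = 0 (p(r) = (0*r)*(-4) = 0*(-4) = 0)
√(-377113 + p(x((0 + 11)/(14 - 8), 18))) = √(-377113 + 0) = √(-377113) = I*√377113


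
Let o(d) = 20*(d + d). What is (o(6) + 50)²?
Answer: 84100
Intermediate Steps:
o(d) = 40*d (o(d) = 20*(2*d) = 40*d)
(o(6) + 50)² = (40*6 + 50)² = (240 + 50)² = 290² = 84100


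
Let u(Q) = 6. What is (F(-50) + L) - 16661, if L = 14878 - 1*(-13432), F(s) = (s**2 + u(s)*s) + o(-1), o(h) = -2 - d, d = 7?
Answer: 13840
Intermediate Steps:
o(h) = -9 (o(h) = -2 - 1*7 = -2 - 7 = -9)
F(s) = -9 + s**2 + 6*s (F(s) = (s**2 + 6*s) - 9 = -9 + s**2 + 6*s)
L = 28310 (L = 14878 + 13432 = 28310)
(F(-50) + L) - 16661 = ((-9 + (-50)**2 + 6*(-50)) + 28310) - 16661 = ((-9 + 2500 - 300) + 28310) - 16661 = (2191 + 28310) - 16661 = 30501 - 16661 = 13840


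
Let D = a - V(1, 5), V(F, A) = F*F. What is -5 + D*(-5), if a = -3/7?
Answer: 15/7 ≈ 2.1429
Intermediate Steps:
V(F, A) = F²
a = -3/7 (a = -3*⅐ = -3/7 ≈ -0.42857)
D = -10/7 (D = -3/7 - 1² = -3/7 - 1 = -10/7 ≈ -1.4286)
-5 + D*(-5) = -5 - 10/7*(-5) = -5 + 50/7 = 15/7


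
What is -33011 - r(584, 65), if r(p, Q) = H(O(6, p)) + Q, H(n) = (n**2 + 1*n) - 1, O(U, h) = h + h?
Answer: -1398467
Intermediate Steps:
O(U, h) = 2*h
H(n) = -1 + n + n**2 (H(n) = (n**2 + n) - 1 = (n + n**2) - 1 = -1 + n + n**2)
r(p, Q) = -1 + Q + 2*p + 4*p**2 (r(p, Q) = (-1 + 2*p + (2*p)**2) + Q = (-1 + 2*p + 4*p**2) + Q = -1 + Q + 2*p + 4*p**2)
-33011 - r(584, 65) = -33011 - (-1 + 65 + 2*584 + 4*584**2) = -33011 - (-1 + 65 + 1168 + 4*341056) = -33011 - (-1 + 65 + 1168 + 1364224) = -33011 - 1*1365456 = -33011 - 1365456 = -1398467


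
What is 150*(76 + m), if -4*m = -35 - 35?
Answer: 14025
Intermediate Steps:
m = 35/2 (m = -(-35 - 35)/4 = -1/4*(-70) = 35/2 ≈ 17.500)
150*(76 + m) = 150*(76 + 35/2) = 150*(187/2) = 14025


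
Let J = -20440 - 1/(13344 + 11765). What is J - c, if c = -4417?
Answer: -402321508/25109 ≈ -16023.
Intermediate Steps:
J = -513227961/25109 (J = -20440 - 1/25109 = -513227961/25109 ≈ -20440.)
J - c = -513227961/25109 - 1*(-4417) = -513227961/25109 + 4417 = -402321508/25109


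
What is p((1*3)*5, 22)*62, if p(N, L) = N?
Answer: 930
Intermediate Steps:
p((1*3)*5, 22)*62 = ((1*3)*5)*62 = (3*5)*62 = 15*62 = 930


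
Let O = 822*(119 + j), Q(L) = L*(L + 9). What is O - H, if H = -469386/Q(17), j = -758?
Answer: -115847325/221 ≈ -5.2420e+5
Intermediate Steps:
Q(L) = L*(9 + L)
H = -234693/221 (H = -469386*1/(17*(9 + 17)) = -469386/(17*26) = -469386/442 = -469386*1/442 = -234693/221 ≈ -1062.0)
O = -525258 (O = 822*(119 - 758) = 822*(-639) = -525258)
O - H = -525258 - 1*(-234693/221) = -525258 + 234693/221 = -115847325/221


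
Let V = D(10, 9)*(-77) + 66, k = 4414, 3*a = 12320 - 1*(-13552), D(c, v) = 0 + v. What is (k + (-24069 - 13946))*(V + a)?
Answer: -268707197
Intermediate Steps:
D(c, v) = v
a = 8624 (a = (12320 - 1*(-13552))/3 = (12320 + 13552)/3 = (⅓)*25872 = 8624)
V = -627 (V = 9*(-77) + 66 = -693 + 66 = -627)
(k + (-24069 - 13946))*(V + a) = (4414 + (-24069 - 13946))*(-627 + 8624) = (4414 - 38015)*7997 = -33601*7997 = -268707197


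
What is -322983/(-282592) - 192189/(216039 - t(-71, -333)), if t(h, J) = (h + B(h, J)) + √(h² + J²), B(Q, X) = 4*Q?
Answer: 561915218452321/2205453813116192 - 64063*√115930/15608749102 ≈ 0.25339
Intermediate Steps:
t(h, J) = √(J² + h²) + 5*h (t(h, J) = (h + 4*h) + √(h² + J²) = 5*h + √(J² + h²) = √(J² + h²) + 5*h)
-322983/(-282592) - 192189/(216039 - t(-71, -333)) = -322983/(-282592) - 192189/(216039 - (√((-333)² + (-71)²) + 5*(-71))) = -322983*(-1/282592) - 192189/(216039 - (√(110889 + 5041) - 355)) = 322983/282592 - 192189/(216039 - (√115930 - 355)) = 322983/282592 - 192189/(216039 - (-355 + √115930)) = 322983/282592 - 192189/(216039 + (355 - √115930)) = 322983/282592 - 192189/(216394 - √115930)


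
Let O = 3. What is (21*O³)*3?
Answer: 1701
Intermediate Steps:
(21*O³)*3 = (21*3³)*3 = (21*27)*3 = 567*3 = 1701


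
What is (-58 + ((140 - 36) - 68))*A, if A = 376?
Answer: -8272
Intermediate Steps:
(-58 + ((140 - 36) - 68))*A = (-58 + ((140 - 36) - 68))*376 = (-58 + (104 - 68))*376 = (-58 + 36)*376 = -22*376 = -8272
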